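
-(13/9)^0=-1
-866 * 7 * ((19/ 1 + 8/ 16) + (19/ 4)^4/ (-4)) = 334479943/ 512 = 653281.14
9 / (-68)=-9 / 68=-0.13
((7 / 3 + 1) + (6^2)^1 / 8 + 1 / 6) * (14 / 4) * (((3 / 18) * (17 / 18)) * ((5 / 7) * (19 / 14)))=4.27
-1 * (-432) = 432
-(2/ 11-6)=64/ 11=5.82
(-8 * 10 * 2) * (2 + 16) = -2880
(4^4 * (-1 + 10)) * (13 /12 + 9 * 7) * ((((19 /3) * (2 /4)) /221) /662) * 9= 2103984 /73151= 28.76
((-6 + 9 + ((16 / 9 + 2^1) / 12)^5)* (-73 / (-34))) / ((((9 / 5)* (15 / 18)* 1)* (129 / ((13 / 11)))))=1308590267621 / 33229313621856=0.04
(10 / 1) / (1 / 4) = 40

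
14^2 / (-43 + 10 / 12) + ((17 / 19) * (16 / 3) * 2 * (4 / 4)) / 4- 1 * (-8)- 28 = -321044 / 14421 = -22.26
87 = 87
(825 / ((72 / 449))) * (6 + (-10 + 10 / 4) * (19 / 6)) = -8766725 / 96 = -91320.05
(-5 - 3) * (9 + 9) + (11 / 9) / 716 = -927925 / 6444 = -144.00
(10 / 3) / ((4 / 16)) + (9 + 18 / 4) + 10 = 221 / 6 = 36.83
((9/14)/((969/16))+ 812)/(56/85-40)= -2294945/111188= -20.64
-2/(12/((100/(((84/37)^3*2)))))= -1266325/1778112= -0.71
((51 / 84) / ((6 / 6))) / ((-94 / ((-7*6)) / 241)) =12291 / 188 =65.38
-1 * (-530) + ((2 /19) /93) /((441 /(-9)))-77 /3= 43666691 /86583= 504.33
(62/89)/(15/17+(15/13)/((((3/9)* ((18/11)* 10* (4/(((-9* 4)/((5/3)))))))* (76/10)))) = 2082704/2188599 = 0.95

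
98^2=9604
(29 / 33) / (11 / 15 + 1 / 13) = 1885 / 1738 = 1.08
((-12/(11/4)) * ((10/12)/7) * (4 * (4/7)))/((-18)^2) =-160/43659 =-0.00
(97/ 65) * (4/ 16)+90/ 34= 13349/ 4420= 3.02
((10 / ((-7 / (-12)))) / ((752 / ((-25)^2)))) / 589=9375 / 387562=0.02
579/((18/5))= 965/6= 160.83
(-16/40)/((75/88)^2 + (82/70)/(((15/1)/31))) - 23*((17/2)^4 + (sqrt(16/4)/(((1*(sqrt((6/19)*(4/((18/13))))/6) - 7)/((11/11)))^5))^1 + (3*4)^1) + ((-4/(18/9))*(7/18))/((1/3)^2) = -481710516541841860700795790132921/4002760982306940005497931168 + 3589299749162979*sqrt(741)/312819592061937132832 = -120344.56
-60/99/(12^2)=-0.00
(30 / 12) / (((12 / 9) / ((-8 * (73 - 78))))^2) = 2250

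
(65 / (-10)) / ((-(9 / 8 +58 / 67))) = 3484 / 1067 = 3.27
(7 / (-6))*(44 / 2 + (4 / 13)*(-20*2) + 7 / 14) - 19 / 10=-10757 / 780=-13.79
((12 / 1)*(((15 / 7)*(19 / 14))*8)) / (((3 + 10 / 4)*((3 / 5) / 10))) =846.01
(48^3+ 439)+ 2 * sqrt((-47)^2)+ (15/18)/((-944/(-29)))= 629412145/5664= 111125.03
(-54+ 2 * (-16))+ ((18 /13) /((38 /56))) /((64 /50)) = -83393 /988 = -84.41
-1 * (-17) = 17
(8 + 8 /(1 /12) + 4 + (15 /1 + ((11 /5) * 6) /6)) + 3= 641 /5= 128.20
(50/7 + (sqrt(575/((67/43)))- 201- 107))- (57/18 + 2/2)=-12811/42 + 5 * sqrt(66263)/67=-285.81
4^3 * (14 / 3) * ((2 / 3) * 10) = 17920 / 9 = 1991.11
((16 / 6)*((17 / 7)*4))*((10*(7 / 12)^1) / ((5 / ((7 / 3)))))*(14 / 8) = 3332 / 27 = 123.41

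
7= 7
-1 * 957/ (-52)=957/ 52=18.40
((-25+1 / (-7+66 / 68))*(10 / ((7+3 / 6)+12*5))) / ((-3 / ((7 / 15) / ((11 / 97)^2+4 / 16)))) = 5436595472 / 2464098975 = 2.21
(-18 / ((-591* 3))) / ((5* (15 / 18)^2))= 72 / 24625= 0.00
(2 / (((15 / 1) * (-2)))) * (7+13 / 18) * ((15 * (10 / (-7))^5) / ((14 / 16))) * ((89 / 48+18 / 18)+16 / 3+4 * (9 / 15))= 84095000 / 151263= 555.95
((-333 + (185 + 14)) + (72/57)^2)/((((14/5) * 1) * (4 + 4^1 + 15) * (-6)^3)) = 119495/12554136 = 0.01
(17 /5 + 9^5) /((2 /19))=2804989 /5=560997.80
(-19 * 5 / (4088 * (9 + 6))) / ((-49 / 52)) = 247 / 150234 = 0.00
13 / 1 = 13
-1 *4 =-4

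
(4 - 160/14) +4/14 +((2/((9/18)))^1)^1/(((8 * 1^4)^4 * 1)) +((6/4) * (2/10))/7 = -36347/5120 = -7.10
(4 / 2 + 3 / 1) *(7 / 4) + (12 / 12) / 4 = 9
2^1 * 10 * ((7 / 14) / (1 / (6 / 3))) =20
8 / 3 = 2.67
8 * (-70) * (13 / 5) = -1456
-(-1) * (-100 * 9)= -900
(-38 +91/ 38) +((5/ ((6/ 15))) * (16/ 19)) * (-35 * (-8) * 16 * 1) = 1790647/ 38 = 47122.29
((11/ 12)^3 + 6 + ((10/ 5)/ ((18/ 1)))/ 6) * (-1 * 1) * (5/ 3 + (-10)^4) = -351988655/ 5184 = -67899.05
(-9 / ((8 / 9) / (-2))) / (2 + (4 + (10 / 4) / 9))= 729 / 226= 3.23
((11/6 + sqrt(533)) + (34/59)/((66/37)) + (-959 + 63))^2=1346982924213/1684804 - 1160209 * sqrt(533)/649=758217.43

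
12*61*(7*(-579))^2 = 12024424188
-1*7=-7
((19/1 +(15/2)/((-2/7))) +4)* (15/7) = -195/28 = -6.96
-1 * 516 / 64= -129 / 16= -8.06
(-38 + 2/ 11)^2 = 173056/ 121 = 1430.21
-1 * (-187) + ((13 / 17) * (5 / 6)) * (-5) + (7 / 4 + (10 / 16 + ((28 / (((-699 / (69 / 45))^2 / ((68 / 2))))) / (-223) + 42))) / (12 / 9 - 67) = 40096271965581463 / 218940251416200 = 183.14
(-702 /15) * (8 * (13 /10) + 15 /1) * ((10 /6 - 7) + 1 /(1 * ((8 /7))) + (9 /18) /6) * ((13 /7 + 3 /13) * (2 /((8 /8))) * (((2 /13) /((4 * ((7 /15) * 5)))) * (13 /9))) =7239 /14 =517.07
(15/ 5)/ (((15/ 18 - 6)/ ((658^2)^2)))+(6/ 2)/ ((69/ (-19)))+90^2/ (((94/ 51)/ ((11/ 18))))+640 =-3647554253191786/ 33511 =-108846475879.32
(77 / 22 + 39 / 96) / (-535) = -0.01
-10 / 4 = -5 / 2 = -2.50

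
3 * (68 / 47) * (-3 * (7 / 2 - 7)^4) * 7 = -2571471 / 188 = -13678.04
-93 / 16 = -5.81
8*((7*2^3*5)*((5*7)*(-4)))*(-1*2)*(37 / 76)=5801600 / 19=305347.37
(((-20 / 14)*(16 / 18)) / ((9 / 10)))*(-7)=800 / 81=9.88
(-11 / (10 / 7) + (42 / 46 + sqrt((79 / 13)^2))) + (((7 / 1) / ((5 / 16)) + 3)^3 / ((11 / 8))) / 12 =2448114593 / 2466750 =992.45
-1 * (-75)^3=421875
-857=-857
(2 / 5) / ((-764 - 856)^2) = 1 / 6561000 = 0.00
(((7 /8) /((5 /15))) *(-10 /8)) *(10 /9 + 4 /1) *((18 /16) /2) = -2415 /256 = -9.43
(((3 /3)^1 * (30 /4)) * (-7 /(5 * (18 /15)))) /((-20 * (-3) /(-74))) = 259 /24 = 10.79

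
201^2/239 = 40401/239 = 169.04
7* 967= 6769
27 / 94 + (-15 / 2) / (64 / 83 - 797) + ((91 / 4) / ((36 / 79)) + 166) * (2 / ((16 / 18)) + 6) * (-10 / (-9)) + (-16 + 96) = 614139819907 / 298184544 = 2059.60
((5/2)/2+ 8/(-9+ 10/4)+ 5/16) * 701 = 48369/208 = 232.54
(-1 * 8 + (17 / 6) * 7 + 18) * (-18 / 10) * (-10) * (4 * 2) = 4296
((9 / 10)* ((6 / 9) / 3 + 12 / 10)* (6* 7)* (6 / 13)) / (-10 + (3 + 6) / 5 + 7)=-1344 / 65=-20.68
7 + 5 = 12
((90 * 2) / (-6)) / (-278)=15 / 139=0.11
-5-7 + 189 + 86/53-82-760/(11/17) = -628429/583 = -1077.92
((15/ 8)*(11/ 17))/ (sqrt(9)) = 0.40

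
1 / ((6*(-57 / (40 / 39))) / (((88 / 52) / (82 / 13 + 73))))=-440 / 6875739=-0.00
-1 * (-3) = 3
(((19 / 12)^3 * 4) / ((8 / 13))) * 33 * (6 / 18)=980837 / 3456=283.81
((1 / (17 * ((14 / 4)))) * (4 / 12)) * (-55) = -0.31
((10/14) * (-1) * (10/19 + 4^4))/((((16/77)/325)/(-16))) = 87122750/19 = 4585407.89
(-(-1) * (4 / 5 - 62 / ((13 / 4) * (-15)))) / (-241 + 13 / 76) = -30704 / 3569085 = -0.01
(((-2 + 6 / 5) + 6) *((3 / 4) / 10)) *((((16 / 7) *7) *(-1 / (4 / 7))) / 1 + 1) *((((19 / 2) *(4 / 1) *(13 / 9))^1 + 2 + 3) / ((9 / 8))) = -14014 / 25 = -560.56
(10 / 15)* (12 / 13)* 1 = 8 / 13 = 0.62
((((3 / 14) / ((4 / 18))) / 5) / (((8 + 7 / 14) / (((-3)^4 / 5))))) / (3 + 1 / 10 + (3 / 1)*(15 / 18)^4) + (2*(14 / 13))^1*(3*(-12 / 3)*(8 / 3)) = -5229630424 / 75965435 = -68.84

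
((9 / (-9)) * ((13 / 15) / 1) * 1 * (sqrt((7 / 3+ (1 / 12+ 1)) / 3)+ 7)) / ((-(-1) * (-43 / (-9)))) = -273 / 215- 13 * sqrt(41) / 430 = -1.46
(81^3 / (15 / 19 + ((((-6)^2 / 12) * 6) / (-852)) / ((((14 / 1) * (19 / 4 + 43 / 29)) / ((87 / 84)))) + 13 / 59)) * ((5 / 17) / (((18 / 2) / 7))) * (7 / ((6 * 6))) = 503607224111985 / 21507884509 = 23415.01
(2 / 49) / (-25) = -2 / 1225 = -0.00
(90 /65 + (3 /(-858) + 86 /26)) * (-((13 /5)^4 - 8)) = -31595301 /178750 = -176.76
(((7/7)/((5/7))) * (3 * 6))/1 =126/5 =25.20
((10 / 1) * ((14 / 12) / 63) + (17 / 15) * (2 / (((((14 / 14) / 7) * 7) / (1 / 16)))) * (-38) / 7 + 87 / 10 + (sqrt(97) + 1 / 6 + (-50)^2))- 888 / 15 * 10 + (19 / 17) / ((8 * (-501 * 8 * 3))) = sqrt(97) + 329030967781 / 171702720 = 1926.13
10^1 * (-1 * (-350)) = 3500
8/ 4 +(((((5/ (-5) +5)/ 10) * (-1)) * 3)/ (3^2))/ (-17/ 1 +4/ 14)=3524/ 1755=2.01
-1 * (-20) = 20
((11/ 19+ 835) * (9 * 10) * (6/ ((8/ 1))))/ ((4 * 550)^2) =107163/ 9196000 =0.01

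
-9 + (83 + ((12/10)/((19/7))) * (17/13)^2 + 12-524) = -437.24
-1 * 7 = -7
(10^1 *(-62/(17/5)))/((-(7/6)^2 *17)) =111600/14161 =7.88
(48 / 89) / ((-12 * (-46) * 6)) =1 / 6141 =0.00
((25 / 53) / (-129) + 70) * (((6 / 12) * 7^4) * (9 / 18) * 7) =8043241955 / 27348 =294107.14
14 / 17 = 0.82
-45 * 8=-360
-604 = -604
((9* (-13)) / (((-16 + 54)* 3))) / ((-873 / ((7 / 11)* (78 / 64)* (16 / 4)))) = 1183 / 324368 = 0.00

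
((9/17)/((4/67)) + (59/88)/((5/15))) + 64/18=194347/13464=14.43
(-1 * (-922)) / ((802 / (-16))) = -18.39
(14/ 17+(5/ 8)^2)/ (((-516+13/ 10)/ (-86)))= 284015/ 1399984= 0.20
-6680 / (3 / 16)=-106880 / 3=-35626.67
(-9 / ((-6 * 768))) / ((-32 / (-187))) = 187 / 16384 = 0.01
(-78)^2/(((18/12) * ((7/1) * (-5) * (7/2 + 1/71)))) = -575952/17465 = -32.98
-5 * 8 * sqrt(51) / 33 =-40 * sqrt(51) / 33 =-8.66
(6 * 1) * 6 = 36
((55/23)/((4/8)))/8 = 55/92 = 0.60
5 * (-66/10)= -33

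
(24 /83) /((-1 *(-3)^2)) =-8 /249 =-0.03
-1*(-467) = 467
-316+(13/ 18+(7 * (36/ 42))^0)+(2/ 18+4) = -1861/ 6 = -310.17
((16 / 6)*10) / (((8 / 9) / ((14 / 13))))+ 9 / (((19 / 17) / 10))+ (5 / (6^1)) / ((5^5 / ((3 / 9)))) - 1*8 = 291307747 / 2778750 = 104.83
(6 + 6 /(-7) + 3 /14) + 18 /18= 89 /14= 6.36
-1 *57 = -57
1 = 1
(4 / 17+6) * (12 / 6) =12.47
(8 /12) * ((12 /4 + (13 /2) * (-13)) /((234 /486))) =-1467 /13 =-112.85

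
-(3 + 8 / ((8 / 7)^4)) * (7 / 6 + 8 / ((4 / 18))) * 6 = -877951 / 512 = -1714.75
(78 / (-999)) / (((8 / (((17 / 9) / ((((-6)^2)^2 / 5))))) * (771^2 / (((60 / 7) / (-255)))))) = 65 / 16162127949744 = 0.00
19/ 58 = 0.33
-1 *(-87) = 87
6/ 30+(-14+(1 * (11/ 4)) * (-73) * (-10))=19937/ 10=1993.70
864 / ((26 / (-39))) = -1296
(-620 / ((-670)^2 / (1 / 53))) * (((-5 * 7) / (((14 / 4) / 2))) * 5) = 620 / 237917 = 0.00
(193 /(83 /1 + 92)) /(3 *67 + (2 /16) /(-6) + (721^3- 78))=9264 /3148366065425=0.00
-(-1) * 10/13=10/13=0.77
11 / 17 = 0.65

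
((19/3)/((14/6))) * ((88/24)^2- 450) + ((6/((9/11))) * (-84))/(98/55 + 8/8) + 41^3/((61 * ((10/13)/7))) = 5798311111/653310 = 8875.28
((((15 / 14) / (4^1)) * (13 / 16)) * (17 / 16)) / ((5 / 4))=663 / 3584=0.18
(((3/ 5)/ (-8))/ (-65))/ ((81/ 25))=1/ 2808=0.00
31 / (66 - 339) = -31 / 273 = -0.11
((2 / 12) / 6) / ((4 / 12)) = 1 / 12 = 0.08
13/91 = 1/7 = 0.14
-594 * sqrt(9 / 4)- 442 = -1333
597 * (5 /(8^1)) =2985 /8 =373.12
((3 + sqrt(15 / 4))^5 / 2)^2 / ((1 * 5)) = 429688.86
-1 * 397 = -397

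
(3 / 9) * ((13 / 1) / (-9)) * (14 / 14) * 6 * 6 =-52 / 3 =-17.33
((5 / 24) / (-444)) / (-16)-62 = -10570747 / 170496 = -62.00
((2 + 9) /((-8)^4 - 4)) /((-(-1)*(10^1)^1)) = 1 /3720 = 0.00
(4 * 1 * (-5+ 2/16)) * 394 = -7683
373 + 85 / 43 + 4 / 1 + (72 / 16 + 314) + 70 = 66003 / 86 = 767.48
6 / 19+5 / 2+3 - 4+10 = 449 / 38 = 11.82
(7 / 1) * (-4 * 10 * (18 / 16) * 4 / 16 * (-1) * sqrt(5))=315 * sqrt(5) / 4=176.09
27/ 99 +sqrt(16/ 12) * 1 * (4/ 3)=3/ 11 +8 * sqrt(3)/ 9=1.81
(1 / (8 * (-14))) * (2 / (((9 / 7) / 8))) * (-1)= 1 / 9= 0.11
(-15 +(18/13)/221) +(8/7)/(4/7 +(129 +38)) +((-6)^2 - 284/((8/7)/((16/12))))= -61516955/198237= -310.32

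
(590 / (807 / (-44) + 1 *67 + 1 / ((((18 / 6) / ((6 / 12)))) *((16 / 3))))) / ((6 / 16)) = 1661440 / 51417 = 32.31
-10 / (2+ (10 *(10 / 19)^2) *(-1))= 1805 / 139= 12.99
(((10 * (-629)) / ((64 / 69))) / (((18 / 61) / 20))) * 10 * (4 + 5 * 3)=-2095906625 / 24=-87329442.71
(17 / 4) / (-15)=-17 / 60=-0.28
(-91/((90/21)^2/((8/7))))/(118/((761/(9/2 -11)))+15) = -484757/1197900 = -0.40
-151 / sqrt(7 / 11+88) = -16.04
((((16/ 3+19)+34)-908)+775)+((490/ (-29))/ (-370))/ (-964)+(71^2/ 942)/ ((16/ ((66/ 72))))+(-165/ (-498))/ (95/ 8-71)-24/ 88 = -137047391538307367/ 1836149882295168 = -74.64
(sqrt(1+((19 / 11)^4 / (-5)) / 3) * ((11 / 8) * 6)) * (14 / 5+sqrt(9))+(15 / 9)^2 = 25 / 9+29 * sqrt(1339410) / 1100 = 33.29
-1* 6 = -6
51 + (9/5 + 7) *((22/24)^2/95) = 873431/17100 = 51.08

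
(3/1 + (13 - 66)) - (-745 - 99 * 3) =992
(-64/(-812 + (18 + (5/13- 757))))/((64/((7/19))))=91/383002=0.00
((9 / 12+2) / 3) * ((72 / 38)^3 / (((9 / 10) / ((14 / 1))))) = 665280 / 6859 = 96.99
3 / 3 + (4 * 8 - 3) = 30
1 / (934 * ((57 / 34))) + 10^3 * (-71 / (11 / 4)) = -7559795813 / 292809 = -25818.18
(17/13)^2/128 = 289/21632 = 0.01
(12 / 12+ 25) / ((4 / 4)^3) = 26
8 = 8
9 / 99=1 / 11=0.09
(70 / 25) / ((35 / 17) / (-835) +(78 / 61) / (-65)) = -2424506 / 19169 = -126.48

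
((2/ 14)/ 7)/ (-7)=-1/ 343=-0.00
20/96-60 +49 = -259/24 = -10.79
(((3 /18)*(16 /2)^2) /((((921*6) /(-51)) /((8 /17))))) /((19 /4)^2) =-2048 /997443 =-0.00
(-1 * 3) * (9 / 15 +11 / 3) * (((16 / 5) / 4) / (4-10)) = 128 / 75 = 1.71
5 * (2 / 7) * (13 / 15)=26 / 21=1.24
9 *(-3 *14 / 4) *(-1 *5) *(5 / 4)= 4725 / 8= 590.62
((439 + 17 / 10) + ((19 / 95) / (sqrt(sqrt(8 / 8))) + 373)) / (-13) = -8139 / 130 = -62.61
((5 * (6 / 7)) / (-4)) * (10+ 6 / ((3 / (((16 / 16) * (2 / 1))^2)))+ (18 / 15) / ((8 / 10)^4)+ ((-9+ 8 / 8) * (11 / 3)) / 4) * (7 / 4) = -26105 / 1024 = -25.49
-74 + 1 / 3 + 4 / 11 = -2419 / 33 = -73.30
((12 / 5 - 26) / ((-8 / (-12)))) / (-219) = 59 / 365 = 0.16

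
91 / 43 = 2.12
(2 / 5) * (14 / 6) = 0.93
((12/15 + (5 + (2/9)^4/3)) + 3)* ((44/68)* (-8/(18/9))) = -38109808/1673055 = -22.78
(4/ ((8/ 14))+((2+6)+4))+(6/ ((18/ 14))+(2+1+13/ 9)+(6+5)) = 352/ 9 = 39.11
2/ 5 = 0.40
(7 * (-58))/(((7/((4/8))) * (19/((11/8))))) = -319/152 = -2.10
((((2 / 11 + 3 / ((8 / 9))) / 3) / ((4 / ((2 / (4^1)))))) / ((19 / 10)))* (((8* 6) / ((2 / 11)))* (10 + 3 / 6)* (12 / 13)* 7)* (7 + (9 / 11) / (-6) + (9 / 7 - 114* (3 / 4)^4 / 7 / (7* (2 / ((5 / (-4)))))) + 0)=66929877675 / 5564416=12028.19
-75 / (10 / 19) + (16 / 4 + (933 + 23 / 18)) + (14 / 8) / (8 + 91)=35015 / 44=795.80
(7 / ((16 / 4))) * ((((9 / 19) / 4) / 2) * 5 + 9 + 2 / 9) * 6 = 91147 / 912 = 99.94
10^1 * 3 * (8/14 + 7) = 1590/7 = 227.14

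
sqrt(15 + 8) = 4.80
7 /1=7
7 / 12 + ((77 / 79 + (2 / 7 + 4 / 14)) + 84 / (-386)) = 2448571 / 1280748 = 1.91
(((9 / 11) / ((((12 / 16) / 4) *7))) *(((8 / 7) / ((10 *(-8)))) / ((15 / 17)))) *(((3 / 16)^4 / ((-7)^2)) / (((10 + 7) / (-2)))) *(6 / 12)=81 / 5408972800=0.00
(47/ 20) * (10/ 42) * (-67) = -3149/ 84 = -37.49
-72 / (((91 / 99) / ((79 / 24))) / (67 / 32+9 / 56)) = -11848815 / 20384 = -581.28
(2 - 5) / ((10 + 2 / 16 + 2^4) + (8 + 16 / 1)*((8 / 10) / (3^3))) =-1080 / 9661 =-0.11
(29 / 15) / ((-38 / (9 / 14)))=-87 / 2660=-0.03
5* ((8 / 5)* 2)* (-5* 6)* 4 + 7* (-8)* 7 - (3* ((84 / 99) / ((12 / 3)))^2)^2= -304652329 / 131769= -2312.02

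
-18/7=-2.57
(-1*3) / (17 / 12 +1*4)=-36 / 65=-0.55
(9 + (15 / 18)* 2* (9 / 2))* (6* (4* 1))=396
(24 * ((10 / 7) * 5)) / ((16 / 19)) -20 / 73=103885 / 511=203.30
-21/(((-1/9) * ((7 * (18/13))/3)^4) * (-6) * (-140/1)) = 28561/13829760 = 0.00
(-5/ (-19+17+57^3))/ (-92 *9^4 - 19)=5/ 111787028521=0.00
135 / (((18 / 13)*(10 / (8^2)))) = 624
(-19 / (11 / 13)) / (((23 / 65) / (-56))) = 3553.68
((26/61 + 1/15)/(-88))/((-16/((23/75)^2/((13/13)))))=21689/658800000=0.00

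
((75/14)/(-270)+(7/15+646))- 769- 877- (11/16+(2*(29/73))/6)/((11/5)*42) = -2696898371/2698080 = -999.56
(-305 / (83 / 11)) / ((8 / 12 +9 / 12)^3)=-5797440 / 407779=-14.22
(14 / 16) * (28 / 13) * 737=36113 / 26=1388.96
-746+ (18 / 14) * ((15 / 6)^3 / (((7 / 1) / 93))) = -187807 / 392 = -479.10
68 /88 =17 /22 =0.77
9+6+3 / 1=18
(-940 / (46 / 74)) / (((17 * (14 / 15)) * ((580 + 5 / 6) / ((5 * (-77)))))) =17216100 / 272527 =63.17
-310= -310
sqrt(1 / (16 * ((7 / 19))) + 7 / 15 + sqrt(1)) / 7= sqrt(288645) / 2940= 0.18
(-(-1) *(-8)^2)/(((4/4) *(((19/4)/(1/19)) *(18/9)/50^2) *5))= 64000/361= 177.29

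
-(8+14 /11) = -9.27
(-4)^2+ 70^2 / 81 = 6196 / 81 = 76.49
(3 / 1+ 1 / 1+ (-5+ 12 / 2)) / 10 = 1 / 2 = 0.50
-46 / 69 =-2 / 3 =-0.67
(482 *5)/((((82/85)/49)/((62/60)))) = 31116715/246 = 126490.71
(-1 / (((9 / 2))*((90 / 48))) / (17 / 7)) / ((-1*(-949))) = -112 / 2177955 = -0.00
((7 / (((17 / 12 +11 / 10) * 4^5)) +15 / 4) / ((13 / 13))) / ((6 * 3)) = 48355 / 231936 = 0.21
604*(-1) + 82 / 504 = -152167 / 252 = -603.84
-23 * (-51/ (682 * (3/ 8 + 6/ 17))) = 26588/ 11253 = 2.36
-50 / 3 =-16.67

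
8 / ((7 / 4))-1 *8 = -24 / 7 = -3.43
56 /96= 7 /12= 0.58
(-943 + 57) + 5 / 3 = -884.33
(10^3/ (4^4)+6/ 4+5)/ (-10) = -333/ 320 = -1.04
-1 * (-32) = 32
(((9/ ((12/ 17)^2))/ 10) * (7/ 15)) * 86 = 72.49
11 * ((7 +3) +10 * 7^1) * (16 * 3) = 42240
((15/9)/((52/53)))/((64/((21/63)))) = 265/29952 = 0.01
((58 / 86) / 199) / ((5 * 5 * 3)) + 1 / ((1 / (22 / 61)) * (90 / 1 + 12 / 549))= 21417448 / 5286300675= 0.00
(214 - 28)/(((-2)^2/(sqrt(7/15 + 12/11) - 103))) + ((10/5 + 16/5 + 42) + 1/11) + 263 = -492713/110 + 31 * sqrt(42405)/110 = -4421.18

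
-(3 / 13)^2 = -9 / 169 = -0.05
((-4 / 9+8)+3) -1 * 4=59 / 9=6.56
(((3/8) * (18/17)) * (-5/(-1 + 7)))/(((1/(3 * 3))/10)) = -2025/68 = -29.78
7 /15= 0.47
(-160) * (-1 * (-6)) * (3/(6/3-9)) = 2880/7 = 411.43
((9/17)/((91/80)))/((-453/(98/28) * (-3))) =40/33371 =0.00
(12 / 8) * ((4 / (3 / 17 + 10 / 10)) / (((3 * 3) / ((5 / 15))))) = 17 / 90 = 0.19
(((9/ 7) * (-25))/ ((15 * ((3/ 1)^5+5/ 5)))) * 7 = -15/ 244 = -0.06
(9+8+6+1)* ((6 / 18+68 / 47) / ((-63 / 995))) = -1997960 / 2961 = -674.76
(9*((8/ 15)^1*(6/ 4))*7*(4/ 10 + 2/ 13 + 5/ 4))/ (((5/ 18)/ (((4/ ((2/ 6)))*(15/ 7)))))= 2735208/ 325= 8416.02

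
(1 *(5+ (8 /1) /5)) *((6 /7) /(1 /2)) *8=3168 /35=90.51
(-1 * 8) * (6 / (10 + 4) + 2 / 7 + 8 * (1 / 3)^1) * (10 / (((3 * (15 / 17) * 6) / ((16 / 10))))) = -77248 / 2835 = -27.25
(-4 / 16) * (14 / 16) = -7 / 32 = -0.22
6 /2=3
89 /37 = 2.41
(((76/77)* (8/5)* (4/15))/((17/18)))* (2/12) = 2432/32725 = 0.07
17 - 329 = -312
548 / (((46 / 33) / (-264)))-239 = -2392585 / 23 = -104025.43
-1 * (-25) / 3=25 / 3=8.33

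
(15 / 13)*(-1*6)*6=-540 / 13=-41.54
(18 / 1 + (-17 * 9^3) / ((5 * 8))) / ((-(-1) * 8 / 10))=-364.78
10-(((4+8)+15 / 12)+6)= -37 / 4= -9.25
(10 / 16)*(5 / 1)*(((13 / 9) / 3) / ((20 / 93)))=2015 / 288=7.00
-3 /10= -0.30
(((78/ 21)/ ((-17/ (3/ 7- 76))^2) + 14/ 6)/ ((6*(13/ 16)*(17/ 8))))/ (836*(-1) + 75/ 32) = -46124005376/ 5259733437231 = -0.01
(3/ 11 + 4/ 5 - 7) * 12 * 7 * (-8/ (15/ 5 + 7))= 109536/ 275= 398.31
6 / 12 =1 / 2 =0.50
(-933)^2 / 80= 870489 / 80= 10881.11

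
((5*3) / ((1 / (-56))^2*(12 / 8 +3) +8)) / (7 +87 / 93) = 97216 / 411517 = 0.24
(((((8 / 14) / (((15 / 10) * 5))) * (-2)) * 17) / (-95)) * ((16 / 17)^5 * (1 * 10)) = 33554432 / 166624395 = 0.20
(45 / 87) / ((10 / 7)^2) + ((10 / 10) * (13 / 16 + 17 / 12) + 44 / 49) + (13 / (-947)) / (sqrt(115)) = 1152911 / 341040-13 * sqrt(115) / 108905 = 3.38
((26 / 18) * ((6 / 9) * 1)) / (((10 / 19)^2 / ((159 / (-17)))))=-248729 / 7650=-32.51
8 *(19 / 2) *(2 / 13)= 152 / 13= 11.69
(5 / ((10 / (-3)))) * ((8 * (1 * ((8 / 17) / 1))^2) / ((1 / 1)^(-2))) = -768 / 289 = -2.66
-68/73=-0.93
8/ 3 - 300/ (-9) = 36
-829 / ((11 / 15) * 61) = -12435 / 671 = -18.53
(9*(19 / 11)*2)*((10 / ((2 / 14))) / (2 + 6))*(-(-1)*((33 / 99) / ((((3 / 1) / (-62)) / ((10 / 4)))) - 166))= -1096585 / 22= -49844.77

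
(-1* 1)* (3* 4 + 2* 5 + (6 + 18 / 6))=-31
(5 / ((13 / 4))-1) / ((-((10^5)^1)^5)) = -7 / 130000000000000000000000000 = -0.00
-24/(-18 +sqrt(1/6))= 24*sqrt(6)/1943 +2592/1943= 1.36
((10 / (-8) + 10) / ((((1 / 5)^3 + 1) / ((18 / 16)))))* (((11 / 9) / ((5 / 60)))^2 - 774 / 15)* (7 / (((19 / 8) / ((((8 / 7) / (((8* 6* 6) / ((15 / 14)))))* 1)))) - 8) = -12754.30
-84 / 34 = -42 / 17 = -2.47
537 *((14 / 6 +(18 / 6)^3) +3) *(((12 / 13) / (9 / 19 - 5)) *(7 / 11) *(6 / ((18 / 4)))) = -18474232 / 6149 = -3004.43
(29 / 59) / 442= 29 / 26078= 0.00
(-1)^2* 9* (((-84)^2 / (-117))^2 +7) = 5542551 / 169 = 32796.16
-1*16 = -16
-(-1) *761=761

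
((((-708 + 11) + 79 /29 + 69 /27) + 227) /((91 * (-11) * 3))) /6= 60646 /2351349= 0.03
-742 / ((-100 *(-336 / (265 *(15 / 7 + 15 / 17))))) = -8427 / 476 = -17.70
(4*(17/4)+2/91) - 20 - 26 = -2637/91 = -28.98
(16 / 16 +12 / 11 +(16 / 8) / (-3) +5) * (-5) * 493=-522580 / 33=-15835.76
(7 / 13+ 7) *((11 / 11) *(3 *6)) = 1764 / 13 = 135.69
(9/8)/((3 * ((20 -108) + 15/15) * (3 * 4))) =-1/2784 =-0.00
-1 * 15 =-15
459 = 459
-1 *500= -500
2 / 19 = 0.11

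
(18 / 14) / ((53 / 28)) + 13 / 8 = 977 / 424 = 2.30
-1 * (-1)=1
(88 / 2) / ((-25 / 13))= -572 / 25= -22.88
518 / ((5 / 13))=6734 / 5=1346.80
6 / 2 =3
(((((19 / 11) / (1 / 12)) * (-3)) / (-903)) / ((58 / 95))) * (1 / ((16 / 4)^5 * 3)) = 1805 / 49161728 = 0.00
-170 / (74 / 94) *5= -39950 / 37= -1079.73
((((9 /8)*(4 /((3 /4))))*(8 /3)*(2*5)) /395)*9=288 /79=3.65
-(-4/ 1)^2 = -16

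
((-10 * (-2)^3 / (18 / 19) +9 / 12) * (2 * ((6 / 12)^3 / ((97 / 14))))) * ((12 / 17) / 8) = 0.27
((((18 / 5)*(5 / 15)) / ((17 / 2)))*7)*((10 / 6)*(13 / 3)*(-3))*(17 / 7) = -52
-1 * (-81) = 81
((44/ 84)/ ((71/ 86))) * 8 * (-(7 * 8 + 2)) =-438944/ 1491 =-294.40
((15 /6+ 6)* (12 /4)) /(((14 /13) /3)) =1989 /28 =71.04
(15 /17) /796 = 0.00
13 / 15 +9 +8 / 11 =1748 / 165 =10.59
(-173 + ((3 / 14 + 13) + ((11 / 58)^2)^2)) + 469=24494658079 / 79215472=309.22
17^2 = 289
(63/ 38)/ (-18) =-7/ 76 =-0.09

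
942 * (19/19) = 942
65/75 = 13/15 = 0.87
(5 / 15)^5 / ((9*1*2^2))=1 / 8748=0.00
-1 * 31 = -31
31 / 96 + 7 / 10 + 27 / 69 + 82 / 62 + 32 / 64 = 3.24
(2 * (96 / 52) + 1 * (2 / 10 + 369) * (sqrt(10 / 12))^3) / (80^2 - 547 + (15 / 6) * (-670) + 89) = 48 / 55471 + 923 * sqrt(30) / 76806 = 0.07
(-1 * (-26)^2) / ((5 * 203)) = -676 / 1015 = -0.67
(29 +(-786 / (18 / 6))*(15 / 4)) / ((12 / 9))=-5721 / 8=-715.12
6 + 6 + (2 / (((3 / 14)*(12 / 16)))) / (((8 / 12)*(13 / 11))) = 1084 / 39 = 27.79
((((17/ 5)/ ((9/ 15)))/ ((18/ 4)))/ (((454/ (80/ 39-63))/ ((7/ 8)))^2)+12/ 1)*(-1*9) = -3255099813905/ 30096233856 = -108.16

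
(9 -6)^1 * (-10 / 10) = -3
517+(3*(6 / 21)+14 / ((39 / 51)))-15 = 47426 / 91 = 521.16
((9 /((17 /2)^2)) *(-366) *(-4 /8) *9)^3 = 8635644.82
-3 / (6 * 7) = -1 / 14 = -0.07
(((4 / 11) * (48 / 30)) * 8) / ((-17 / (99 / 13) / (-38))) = 79.23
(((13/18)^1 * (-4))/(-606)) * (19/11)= 0.01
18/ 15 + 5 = 31/ 5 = 6.20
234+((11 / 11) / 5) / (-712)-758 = -1865441 / 3560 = -524.00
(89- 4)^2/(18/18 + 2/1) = 7225/3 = 2408.33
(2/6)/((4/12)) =1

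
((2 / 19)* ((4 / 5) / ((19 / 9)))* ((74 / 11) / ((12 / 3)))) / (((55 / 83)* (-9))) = -12284 / 1092025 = -0.01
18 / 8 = 9 / 4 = 2.25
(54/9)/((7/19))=114/7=16.29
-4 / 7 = -0.57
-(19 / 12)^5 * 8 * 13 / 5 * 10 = -32189287 / 15552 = -2069.78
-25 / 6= -4.17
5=5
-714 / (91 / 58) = -5916 / 13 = -455.08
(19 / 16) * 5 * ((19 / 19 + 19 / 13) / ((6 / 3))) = 95 / 13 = 7.31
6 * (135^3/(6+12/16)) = 2187000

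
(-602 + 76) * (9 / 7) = -4734 / 7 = -676.29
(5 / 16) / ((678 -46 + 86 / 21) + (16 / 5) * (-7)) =525 / 1031008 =0.00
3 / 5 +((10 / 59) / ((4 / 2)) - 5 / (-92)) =20059 / 27140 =0.74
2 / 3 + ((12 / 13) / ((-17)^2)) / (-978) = 1224776 / 1837173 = 0.67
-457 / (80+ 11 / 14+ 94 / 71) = -454258 / 81617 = -5.57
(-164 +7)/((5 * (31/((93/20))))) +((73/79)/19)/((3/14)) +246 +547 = 355069187/450300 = 788.52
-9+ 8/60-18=-403/15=-26.87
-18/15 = -6/5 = -1.20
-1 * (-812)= 812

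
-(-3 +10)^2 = -49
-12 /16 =-3 /4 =-0.75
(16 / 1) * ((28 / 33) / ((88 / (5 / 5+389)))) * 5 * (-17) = -618800 / 121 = -5114.05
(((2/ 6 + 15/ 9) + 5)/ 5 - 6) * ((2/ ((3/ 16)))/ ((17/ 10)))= -1472/ 51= -28.86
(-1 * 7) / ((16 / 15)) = -105 / 16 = -6.56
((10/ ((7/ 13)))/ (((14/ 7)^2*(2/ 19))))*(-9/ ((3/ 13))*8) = -96330/ 7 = -13761.43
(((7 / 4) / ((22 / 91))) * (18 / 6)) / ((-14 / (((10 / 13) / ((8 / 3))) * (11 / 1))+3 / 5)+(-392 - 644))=-28665 / 1372552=-0.02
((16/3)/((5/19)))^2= 92416/225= 410.74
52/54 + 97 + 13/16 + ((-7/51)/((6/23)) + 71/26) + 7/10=48538007/477360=101.68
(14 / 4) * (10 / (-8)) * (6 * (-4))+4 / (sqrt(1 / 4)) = 113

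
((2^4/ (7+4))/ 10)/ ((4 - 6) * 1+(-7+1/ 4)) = -32/ 1925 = -0.02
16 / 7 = 2.29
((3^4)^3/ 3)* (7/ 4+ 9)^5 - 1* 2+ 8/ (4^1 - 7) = 78126313942027/ 3072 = 25431742819.67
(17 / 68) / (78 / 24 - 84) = -1 / 323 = -0.00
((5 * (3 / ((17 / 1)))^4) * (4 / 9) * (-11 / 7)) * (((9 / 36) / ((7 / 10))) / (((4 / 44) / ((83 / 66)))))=-68475 / 4092529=-0.02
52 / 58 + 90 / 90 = 1.90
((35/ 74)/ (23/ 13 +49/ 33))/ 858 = 35/ 206608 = 0.00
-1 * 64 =-64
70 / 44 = 35 / 22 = 1.59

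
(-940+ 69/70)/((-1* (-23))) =-65731/1610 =-40.83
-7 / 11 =-0.64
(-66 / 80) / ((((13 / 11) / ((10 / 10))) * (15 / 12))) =-363 / 650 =-0.56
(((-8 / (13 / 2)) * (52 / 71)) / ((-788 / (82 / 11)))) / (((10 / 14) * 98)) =656 / 5384995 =0.00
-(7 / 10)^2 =-49 / 100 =-0.49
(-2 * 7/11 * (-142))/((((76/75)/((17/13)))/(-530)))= -123609.77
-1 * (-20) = 20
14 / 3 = 4.67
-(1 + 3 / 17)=-1.18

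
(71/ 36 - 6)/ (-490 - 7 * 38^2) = 145/ 381528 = 0.00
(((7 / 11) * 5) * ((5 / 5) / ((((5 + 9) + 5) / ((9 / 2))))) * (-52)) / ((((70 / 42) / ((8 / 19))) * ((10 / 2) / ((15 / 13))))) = -9072 / 3971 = -2.28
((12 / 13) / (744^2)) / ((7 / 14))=0.00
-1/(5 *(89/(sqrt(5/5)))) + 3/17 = 1318/7565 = 0.17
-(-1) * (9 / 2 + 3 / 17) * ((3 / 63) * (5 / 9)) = 265 / 2142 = 0.12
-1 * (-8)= 8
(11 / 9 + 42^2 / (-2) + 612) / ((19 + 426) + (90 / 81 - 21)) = -2419 / 3826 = -0.63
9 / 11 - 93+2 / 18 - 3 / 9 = -9148 / 99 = -92.40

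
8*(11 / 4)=22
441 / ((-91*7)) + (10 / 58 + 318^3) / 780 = 41226.78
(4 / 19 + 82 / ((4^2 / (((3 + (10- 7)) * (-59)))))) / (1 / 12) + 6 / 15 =-21768.07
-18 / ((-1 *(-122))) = -0.15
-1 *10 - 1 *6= -16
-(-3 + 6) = -3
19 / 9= 2.11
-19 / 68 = -0.28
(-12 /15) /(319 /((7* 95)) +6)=-532 /4309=-0.12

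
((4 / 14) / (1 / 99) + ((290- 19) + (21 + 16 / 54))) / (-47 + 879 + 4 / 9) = 30295 / 78666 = 0.39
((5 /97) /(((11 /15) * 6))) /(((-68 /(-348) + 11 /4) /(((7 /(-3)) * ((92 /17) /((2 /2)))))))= -37352 /743699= -0.05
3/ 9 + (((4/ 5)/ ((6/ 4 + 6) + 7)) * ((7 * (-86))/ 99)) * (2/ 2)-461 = -6617686/ 14355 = -461.00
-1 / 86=-0.01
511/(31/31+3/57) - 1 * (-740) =24509/20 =1225.45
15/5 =3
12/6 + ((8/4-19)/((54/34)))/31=1385/837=1.65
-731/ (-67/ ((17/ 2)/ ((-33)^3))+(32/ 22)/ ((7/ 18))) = -0.00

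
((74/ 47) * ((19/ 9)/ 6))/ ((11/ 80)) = 56240/ 13959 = 4.03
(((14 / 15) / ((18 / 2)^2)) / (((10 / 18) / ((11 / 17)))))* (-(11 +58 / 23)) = -47894 / 263925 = -0.18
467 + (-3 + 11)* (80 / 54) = 12929 / 27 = 478.85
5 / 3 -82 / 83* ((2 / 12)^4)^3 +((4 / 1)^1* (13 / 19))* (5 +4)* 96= 4061497441645813 / 1716392871936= 2366.30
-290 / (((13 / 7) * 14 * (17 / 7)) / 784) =-795760 / 221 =-3600.72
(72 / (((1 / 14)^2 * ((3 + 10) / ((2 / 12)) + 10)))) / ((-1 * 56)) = -63 / 22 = -2.86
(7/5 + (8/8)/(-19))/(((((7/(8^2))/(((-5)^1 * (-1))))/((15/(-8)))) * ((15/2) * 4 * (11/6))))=-3072/1463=-2.10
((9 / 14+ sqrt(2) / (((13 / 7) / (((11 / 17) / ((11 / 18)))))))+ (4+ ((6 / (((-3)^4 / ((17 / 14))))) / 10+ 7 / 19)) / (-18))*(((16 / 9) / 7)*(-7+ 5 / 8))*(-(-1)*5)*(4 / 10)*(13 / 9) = -8*sqrt(2) / 3 -57092477 / 30541455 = -5.64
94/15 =6.27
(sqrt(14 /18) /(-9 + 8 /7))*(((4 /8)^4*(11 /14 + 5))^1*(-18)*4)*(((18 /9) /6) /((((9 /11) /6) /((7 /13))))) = 189*sqrt(7) /130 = 3.85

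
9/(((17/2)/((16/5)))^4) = 9437184/52200625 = 0.18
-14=-14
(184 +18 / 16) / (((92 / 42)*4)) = 31101 / 1472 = 21.13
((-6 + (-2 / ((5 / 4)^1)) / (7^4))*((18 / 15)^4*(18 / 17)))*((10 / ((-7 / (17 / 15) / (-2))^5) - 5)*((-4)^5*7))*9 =-807641483242019291136 / 191409408203125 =-4219445.07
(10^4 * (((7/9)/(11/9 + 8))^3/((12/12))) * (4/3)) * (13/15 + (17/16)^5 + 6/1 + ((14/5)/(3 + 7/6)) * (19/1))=14154086159045/84313423872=167.87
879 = 879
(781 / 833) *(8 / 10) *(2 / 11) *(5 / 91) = 568 / 75803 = 0.01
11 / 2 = 5.50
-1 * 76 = -76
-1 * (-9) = 9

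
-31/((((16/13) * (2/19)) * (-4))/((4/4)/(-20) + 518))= 79318863/2560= 30983.93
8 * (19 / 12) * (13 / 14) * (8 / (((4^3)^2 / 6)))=247 / 1792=0.14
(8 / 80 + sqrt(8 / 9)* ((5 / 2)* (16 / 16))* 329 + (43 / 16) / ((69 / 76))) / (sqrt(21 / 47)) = sqrt(987)* (4223 + 756700* sqrt(2)) / 28980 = 1164.69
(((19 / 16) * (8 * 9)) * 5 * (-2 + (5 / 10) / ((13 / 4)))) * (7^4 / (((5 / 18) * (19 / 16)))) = -74680704 / 13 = -5744669.54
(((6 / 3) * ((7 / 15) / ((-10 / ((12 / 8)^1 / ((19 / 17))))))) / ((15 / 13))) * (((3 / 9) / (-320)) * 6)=1547 / 2280000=0.00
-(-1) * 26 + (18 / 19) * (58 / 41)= 21298 / 779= 27.34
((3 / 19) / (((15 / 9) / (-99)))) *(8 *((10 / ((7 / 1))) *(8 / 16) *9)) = -64152 / 133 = -482.35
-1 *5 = -5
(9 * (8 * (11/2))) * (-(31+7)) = -15048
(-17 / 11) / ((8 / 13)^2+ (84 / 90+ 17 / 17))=-43095 / 64471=-0.67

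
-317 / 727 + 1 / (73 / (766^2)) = 426548471 / 53071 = 8037.32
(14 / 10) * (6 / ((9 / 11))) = 154 / 15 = 10.27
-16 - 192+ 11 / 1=-197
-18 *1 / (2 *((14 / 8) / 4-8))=144 / 121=1.19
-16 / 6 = -8 / 3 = -2.67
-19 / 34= -0.56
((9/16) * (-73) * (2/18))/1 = -4.56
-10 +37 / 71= -9.48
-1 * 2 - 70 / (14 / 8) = -42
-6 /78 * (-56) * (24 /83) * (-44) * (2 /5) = -118272 /5395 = -21.92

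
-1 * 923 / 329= -923 / 329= -2.81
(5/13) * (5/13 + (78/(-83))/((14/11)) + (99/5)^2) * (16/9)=1183362448/4418505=267.82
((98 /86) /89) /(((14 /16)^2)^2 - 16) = -200704 /241617645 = -0.00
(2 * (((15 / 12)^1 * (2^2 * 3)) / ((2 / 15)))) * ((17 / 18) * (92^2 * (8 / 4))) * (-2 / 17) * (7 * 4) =-11849600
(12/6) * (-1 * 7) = -14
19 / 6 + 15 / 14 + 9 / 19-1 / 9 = 5507 / 1197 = 4.60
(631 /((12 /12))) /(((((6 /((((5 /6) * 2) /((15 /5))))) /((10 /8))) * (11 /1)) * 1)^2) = 394375 /5645376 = 0.07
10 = 10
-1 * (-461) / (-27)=-461 / 27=-17.07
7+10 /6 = 26 /3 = 8.67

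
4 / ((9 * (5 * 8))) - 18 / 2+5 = -359 / 90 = -3.99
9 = 9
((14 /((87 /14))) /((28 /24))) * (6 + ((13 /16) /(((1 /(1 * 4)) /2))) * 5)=2156 /29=74.34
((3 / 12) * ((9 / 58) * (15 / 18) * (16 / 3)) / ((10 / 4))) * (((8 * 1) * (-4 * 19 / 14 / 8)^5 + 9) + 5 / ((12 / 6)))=22263805 / 31193792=0.71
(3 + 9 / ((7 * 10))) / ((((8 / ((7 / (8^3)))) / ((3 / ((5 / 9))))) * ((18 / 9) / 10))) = 5913 / 40960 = 0.14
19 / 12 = 1.58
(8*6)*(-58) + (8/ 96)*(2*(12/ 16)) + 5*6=-22031/ 8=-2753.88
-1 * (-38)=38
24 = 24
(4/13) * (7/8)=7/26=0.27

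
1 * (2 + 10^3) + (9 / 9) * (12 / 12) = 1003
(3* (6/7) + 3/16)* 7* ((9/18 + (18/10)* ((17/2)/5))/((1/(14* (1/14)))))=27501/400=68.75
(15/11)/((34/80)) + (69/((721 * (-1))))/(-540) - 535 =-12905967799/24268860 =-531.79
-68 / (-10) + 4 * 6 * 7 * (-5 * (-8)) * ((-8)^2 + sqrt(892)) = 13440 * sqrt(223) + 2150434 / 5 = 630788.80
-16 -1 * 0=-16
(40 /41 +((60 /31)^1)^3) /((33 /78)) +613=8497347873 /13435741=632.44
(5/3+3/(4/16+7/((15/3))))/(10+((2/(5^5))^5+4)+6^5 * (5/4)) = 34272670745849609375/95731616020202636719806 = 0.00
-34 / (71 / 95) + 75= 2095 / 71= 29.51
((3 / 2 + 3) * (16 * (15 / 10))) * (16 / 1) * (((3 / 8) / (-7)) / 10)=-324 / 35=-9.26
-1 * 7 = -7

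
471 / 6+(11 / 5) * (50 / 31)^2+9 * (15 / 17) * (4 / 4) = 3011379 / 32674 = 92.16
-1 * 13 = -13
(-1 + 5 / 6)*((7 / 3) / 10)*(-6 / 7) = 1 / 30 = 0.03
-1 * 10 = -10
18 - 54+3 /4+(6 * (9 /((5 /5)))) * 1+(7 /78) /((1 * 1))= 2939 /156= 18.84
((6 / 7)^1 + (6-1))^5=115856201 / 16807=6893.33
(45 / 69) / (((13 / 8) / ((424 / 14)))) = 12.15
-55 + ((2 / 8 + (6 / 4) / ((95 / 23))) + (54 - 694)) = -263867 / 380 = -694.39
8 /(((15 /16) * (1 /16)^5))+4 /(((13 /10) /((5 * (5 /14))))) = 12213820748 /1365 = 8947854.03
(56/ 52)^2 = 196/ 169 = 1.16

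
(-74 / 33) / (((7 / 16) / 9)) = -3552 / 77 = -46.13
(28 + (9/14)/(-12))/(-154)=-1565/8624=-0.18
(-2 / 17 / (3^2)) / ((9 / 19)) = -38 / 1377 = -0.03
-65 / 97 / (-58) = 65 / 5626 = 0.01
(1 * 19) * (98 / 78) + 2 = 1009 / 39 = 25.87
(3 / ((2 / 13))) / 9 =13 / 6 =2.17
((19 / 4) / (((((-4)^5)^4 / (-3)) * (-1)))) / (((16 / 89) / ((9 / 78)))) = 15219 / 1829587348619264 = 0.00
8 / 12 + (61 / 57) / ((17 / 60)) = 4306 / 969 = 4.44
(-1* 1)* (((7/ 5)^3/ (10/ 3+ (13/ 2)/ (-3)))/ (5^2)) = -294/ 3125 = -0.09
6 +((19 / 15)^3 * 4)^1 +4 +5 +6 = 98311 / 3375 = 29.13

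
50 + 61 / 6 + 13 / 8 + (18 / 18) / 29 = 43031 / 696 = 61.83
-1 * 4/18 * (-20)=40/9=4.44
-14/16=-7/8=-0.88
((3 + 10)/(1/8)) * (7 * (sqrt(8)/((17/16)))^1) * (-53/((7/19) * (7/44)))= -147457024 * sqrt(2)/119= -1752401.04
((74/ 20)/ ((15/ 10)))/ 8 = 37/ 120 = 0.31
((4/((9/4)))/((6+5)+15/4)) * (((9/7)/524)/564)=4/7628523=0.00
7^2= 49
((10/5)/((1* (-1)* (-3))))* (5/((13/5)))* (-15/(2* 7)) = -125/91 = -1.37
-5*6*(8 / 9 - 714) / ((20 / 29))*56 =5211416 / 3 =1737138.67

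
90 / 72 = 1.25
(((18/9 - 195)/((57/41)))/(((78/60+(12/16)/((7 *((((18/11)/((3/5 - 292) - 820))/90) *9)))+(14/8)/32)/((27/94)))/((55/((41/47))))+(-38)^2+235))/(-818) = 0.00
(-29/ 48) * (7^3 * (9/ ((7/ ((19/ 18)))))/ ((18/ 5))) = -78.12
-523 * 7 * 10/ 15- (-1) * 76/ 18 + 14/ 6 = -21907/ 9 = -2434.11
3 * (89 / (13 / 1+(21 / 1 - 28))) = 89 / 2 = 44.50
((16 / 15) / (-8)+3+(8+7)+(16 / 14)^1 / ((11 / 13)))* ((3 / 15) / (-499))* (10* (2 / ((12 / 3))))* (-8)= 177568 / 576345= 0.31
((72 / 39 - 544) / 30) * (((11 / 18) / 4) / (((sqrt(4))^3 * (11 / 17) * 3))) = -14977 / 84240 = -0.18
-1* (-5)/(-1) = -5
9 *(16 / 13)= 144 / 13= 11.08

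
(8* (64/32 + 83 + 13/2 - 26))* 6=3144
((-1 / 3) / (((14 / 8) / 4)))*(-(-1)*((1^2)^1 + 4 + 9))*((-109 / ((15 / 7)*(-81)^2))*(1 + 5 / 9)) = 341824 / 2657205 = 0.13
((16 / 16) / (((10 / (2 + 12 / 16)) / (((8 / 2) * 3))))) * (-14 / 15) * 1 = -77 / 25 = -3.08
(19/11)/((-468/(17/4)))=-323/20592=-0.02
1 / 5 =0.20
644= 644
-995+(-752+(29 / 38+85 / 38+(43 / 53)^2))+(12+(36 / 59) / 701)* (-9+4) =-209508118353 / 116177431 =-1803.35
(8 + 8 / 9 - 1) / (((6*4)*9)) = 71 / 1944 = 0.04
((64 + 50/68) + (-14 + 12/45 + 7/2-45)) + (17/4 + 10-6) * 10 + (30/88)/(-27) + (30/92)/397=28273124741/307349460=91.99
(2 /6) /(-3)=-1 /9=-0.11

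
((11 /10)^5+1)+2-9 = -4.39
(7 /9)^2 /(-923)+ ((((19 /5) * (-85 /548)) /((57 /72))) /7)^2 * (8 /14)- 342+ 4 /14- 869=-582722191474000 /481306774221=-1210.71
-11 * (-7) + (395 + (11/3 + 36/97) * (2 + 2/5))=46724/97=481.69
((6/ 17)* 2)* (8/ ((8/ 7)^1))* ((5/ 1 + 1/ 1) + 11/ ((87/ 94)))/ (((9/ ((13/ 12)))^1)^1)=141596/ 13311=10.64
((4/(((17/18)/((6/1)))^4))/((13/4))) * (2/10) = 2176782336/5428865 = 400.96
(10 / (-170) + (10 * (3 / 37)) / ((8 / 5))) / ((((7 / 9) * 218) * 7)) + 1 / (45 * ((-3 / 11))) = -0.08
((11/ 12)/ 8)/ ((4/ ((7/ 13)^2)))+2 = 130331/ 64896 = 2.01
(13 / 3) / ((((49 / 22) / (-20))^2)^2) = 487252480000 / 17294403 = 28174.00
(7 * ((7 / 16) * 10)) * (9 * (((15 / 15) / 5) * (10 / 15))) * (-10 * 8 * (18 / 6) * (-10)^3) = 8820000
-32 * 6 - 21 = -213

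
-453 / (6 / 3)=-453 / 2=-226.50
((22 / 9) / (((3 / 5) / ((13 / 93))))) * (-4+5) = 1430 / 2511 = 0.57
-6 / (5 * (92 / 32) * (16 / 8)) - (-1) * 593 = 68171 / 115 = 592.79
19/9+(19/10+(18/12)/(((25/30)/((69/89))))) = 43307/8010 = 5.41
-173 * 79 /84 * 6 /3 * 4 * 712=-19461808 /21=-926752.76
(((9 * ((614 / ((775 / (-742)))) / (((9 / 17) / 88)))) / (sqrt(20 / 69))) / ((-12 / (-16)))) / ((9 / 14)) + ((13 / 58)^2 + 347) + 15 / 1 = 1217937 / 3364-19083670144 * sqrt(345) / 104625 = -3387580.04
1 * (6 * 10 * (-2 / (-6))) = 20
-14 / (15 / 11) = -154 / 15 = -10.27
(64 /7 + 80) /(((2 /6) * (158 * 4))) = 234 /553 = 0.42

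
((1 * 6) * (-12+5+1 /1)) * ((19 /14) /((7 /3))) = -1026 /49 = -20.94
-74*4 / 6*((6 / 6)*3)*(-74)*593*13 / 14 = 42214484 / 7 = 6030640.57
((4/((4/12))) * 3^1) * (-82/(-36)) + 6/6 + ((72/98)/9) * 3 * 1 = 4079/49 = 83.24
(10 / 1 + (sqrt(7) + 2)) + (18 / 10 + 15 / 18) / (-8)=sqrt(7) + 2801 / 240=14.32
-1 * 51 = -51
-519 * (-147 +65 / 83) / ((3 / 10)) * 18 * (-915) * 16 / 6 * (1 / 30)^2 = -1024569664 / 83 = -12344212.82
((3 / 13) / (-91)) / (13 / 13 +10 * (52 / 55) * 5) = -11 / 209391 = -0.00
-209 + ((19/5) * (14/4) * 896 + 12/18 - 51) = 174862/15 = 11657.47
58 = 58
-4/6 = -2/3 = -0.67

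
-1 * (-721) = 721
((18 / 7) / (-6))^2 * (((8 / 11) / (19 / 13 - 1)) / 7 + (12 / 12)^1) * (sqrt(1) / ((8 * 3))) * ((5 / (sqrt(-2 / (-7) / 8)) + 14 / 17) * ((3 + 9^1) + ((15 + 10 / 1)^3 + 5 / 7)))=7744578 / 64141 + 38722890 * sqrt(7) / 26411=3999.85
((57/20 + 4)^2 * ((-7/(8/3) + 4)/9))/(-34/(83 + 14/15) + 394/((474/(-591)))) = -0.01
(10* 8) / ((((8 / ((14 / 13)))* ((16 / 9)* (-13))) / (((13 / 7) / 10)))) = -0.09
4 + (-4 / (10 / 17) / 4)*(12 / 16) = 109 / 40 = 2.72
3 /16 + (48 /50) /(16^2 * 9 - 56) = 21123 /112400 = 0.19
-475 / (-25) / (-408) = -19 / 408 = -0.05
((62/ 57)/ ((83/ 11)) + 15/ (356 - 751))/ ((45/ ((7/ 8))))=0.00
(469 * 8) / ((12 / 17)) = 15946 / 3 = 5315.33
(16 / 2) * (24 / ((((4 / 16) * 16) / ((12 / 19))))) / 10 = 288 / 95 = 3.03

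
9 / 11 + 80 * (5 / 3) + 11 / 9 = 13402 / 99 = 135.37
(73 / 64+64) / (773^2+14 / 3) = 12507 / 114726464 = 0.00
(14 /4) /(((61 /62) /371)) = 80507 /61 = 1319.79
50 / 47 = 1.06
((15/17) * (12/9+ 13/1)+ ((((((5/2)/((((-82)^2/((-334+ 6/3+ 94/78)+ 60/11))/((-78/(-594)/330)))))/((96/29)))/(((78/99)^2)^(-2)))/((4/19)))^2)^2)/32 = 9974922878404474583689252308116882339762289122916964710129055433442497/25238874631869926387496327744283786131603838548868600828468113067474944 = 0.40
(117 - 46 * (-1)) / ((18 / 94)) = 851.22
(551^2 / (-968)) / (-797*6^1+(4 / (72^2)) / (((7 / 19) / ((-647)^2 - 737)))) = 24591681 / 306326504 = 0.08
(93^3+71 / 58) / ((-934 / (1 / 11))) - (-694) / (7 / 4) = 1327626753 / 4171244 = 318.28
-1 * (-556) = 556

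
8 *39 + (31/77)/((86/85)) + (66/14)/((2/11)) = 338.33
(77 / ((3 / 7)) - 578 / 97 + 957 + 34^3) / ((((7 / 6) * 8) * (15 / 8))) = 4706600 / 2037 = 2310.55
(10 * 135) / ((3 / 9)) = 4050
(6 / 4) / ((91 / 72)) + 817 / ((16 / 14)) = 521293 / 728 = 716.06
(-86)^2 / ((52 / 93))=171957 / 13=13227.46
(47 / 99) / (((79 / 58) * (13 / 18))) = 5452 / 11297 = 0.48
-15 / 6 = -5 / 2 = -2.50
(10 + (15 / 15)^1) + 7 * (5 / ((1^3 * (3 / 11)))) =418 / 3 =139.33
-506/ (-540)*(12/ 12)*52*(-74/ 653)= -486772/ 88155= -5.52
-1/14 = -0.07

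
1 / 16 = 0.06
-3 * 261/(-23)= 783/23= 34.04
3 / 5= 0.60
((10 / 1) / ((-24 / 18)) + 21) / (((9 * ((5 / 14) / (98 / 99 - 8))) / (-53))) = 257474 / 165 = 1560.45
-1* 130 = -130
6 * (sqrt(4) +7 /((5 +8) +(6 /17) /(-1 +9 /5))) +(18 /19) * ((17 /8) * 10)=612261 /17366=35.26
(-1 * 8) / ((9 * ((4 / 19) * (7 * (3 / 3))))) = -38 / 63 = -0.60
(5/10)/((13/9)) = 9/26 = 0.35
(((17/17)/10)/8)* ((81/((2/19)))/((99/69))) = 11799/1760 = 6.70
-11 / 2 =-5.50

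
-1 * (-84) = 84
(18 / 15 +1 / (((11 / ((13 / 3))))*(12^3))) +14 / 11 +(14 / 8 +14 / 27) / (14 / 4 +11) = 1976471 / 751680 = 2.63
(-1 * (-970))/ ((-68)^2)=485/ 2312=0.21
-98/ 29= -3.38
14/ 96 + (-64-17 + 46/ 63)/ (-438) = 72649/ 220752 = 0.33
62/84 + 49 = 2089/42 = 49.74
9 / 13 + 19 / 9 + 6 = 1030 / 117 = 8.80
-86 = -86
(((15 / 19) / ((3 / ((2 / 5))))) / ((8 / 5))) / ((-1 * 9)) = -5 / 684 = -0.01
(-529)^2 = 279841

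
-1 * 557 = -557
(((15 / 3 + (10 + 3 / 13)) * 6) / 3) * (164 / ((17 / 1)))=293.86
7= 7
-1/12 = -0.08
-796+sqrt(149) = -783.79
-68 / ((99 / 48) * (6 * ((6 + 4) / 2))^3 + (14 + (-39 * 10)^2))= -136 / 415603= -0.00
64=64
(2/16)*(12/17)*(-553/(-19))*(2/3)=553/323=1.71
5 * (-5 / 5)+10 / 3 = -5 / 3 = -1.67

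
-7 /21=-1 /3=-0.33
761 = 761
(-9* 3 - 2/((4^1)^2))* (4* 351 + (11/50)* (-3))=-15226239/400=-38065.60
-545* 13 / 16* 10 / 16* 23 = -814775 / 128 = -6365.43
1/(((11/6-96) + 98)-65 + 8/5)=-30/1787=-0.02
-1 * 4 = -4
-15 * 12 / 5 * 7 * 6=-1512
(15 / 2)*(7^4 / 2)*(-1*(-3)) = 108045 / 4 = 27011.25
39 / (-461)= -39 / 461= -0.08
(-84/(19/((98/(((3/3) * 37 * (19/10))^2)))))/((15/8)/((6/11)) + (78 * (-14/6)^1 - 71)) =4390400/12498051401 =0.00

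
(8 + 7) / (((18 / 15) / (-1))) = -25 / 2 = -12.50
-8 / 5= -1.60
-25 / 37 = -0.68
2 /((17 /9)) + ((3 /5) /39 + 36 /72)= 3479 /2210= 1.57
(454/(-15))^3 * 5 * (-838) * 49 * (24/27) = 30739559817344/6075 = 5060009846.48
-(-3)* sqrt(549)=9* sqrt(61)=70.29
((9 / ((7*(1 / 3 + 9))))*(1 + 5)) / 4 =81 / 392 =0.21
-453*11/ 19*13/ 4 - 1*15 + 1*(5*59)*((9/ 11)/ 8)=-1399773/ 1672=-837.18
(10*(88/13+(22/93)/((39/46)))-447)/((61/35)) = -47797015/221247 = -216.03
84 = 84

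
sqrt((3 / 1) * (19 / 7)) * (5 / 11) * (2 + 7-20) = -5 * sqrt(399) / 7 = -14.27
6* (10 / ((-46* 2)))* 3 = -45 / 23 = -1.96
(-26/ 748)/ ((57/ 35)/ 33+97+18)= -455/ 1505996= -0.00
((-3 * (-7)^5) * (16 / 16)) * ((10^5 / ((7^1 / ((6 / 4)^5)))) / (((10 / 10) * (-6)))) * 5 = -9116296875 / 2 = -4558148437.50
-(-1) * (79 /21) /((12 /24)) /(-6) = -79 /63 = -1.25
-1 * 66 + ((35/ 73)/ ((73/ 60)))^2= -1869873906/ 28398241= -65.84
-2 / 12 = -1 / 6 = -0.17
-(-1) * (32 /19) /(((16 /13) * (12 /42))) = 91 /19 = 4.79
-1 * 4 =-4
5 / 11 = 0.45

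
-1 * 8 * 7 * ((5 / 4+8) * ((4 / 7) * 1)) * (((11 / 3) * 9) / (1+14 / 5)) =-48840 / 19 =-2570.53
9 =9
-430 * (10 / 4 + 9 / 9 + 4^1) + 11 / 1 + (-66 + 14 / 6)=-9833 / 3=-3277.67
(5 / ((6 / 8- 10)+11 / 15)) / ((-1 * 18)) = 50 / 1533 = 0.03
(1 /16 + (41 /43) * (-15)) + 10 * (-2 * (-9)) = 114043 /688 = 165.76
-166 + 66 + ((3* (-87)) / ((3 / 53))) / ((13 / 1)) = -5911 / 13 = -454.69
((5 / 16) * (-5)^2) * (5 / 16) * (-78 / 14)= -24375 / 1792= -13.60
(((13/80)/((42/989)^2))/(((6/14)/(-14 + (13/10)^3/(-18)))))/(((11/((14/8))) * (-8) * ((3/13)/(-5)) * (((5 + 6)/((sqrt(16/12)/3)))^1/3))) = -42019386628453 * sqrt(3)/541956096000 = -134.29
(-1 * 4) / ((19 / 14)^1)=-56 / 19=-2.95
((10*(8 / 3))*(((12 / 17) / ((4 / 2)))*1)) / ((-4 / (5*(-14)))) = 2800 / 17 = 164.71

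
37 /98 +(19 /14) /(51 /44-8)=755 /4214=0.18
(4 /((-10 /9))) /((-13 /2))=36 /65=0.55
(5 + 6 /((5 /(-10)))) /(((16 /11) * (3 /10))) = -385 /24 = -16.04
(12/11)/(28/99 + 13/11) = 108/145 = 0.74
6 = 6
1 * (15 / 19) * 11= 165 / 19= 8.68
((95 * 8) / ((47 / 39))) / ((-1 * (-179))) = 29640 / 8413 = 3.52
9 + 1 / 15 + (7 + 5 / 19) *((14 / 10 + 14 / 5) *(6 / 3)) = 19972 / 285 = 70.08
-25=-25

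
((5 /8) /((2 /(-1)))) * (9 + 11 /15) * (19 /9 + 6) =-24.67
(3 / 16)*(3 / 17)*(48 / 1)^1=27 / 17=1.59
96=96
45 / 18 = 5 / 2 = 2.50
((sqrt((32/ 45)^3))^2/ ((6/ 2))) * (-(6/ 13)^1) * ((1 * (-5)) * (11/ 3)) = 720896/ 710775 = 1.01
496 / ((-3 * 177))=-496 / 531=-0.93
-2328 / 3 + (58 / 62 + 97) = -678.06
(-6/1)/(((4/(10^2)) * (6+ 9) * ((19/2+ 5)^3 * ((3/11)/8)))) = -7040/73167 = -0.10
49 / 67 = 0.73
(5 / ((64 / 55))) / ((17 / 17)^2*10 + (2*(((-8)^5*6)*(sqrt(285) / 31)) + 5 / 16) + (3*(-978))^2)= 4469555200*sqrt(285) / 6073160478164537907 + 12133205371925 / 24292641912658151628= 0.00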